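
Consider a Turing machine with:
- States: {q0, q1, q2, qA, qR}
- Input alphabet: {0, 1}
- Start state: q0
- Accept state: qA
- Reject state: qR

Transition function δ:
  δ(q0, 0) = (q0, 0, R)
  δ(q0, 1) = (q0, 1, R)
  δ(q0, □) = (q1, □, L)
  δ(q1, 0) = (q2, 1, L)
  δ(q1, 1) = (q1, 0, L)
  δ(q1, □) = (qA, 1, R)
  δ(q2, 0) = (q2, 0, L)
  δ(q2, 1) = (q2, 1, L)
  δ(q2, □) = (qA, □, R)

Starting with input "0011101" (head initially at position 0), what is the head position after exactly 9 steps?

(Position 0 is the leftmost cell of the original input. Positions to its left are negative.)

Execution trace (head position shown):
Step 0: [q0]0011101  (head at position 0)
Step 1: move right → 0[q0]011101  (head at position 1)
Step 2: move right → 00[q0]11101  (head at position 2)
Step 3: move right → 001[q0]1101  (head at position 3)
Step 4: move right → 0011[q0]101  (head at position 4)
Step 5: move right → 00111[q0]01  (head at position 5)
Step 6: move right → 001110[q0]1  (head at position 6)
Step 7: move right → 0011101[q0]□  (head at position 7)
Step 8: move left → 001110[q1]1□  (head at position 6)
Step 9: move left → 00111[q1]00□  (head at position 5)

After 9 steps, the head is at position 5.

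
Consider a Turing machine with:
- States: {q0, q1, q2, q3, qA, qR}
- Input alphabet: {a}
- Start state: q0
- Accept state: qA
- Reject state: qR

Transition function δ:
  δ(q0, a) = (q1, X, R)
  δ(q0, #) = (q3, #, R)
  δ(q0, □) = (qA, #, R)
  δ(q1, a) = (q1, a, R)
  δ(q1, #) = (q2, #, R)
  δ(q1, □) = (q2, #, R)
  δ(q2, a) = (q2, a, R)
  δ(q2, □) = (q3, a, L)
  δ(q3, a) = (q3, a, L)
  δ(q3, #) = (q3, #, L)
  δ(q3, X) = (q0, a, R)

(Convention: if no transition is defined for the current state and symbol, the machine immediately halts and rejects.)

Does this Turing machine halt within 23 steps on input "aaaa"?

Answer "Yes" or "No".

Execution trace:
Initial: [q0]aaaa
Step 1: δ(q0, a) = (q1, X, R) → X[q1]aaa
Step 2: δ(q1, a) = (q1, a, R) → Xa[q1]aa
Step 3: δ(q1, a) = (q1, a, R) → Xaa[q1]a
Step 4: δ(q1, a) = (q1, a, R) → Xaaa[q1]□
Step 5: δ(q1, □) = (q2, #, R) → Xaaa#[q2]□
Step 6: δ(q2, □) = (q3, a, L) → Xaaa[q3]#a
Step 7: δ(q3, #) = (q3, #, L) → Xaa[q3]a#a
Step 8: δ(q3, a) = (q3, a, L) → Xa[q3]aa#a
Step 9: δ(q3, a) = (q3, a, L) → X[q3]aaa#a
Step 10: δ(q3, a) = (q3, a, L) → [q3]Xaaa#a
Step 11: δ(q3, X) = (q0, a, R) → a[q0]aaa#a
Step 12: δ(q0, a) = (q1, X, R) → aX[q1]aa#a
Step 13: δ(q1, a) = (q1, a, R) → aXa[q1]a#a
Step 14: δ(q1, a) = (q1, a, R) → aXaa[q1]#a
Step 15: δ(q1, #) = (q2, #, R) → aXaa#[q2]a
Step 16: δ(q2, a) = (q2, a, R) → aXaa#a[q2]□
Step 17: δ(q2, □) = (q3, a, L) → aXaa#[q3]aa
Step 18: δ(q3, a) = (q3, a, L) → aXaa[q3]#aa
Step 19: δ(q3, #) = (q3, #, L) → aXa[q3]a#aa
Step 20: δ(q3, a) = (q3, a, L) → aX[q3]aa#aa
Step 21: δ(q3, a) = (q3, a, L) → a[q3]Xaa#aa
Step 22: δ(q3, X) = (q0, a, R) → aa[q0]aa#aa
Step 23: δ(q0, a) = (q1, X, R) → aaX[q1]a#aa

The machine has not reached a halting state after 23 steps.
The machine did not halt within the 23-step bound.

Answer: No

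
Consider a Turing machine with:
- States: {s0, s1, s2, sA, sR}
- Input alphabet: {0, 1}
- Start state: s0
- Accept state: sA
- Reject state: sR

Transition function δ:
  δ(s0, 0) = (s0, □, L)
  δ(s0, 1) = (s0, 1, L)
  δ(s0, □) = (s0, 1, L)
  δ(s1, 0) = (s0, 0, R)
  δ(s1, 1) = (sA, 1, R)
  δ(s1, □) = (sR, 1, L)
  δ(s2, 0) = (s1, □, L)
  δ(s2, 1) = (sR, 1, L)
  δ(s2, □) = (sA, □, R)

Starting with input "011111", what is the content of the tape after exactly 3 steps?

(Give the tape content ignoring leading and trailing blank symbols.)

Execution trace:
Initial: [s0]011111
Step 1: δ(s0, 0) = (s0, □, L) → [s0]□□11111
Step 2: δ(s0, □) = (s0, 1, L) → [s0]□1□11111
Step 3: δ(s0, □) = (s0, 1, L) → [s0]□11□11111

After 3 steps, the tape (ignoring leading/trailing blanks) is: 11□11111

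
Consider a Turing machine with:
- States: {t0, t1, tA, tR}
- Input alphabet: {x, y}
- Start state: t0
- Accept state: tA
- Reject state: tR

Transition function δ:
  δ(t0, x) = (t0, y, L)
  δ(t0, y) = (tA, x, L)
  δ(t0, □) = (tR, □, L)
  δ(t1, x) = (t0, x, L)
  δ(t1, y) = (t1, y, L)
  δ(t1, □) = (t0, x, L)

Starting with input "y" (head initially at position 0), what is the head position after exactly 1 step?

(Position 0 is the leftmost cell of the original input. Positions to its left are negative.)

Execution trace (head position shown):
Step 0: [t0]y  (head at position 0)
Step 1: move left → [tA]□x  (head at position -1)

After 1 step, the head is at position -1.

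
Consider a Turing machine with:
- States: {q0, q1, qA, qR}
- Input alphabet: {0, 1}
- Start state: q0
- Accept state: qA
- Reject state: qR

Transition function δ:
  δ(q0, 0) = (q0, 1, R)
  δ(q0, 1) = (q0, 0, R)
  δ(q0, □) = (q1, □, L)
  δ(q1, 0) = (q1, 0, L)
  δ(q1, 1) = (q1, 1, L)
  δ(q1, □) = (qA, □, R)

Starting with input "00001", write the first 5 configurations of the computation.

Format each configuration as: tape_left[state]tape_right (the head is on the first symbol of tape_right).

Transitions applied:
Step 1: δ(q0, 0) = (q0, 1, R)
Step 2: δ(q0, 0) = (q0, 1, R)
Step 3: δ(q0, 0) = (q0, 1, R)
Step 4: δ(q0, 0) = (q0, 1, R)

The first 5 configurations are:
[q0]00001 ⊢ 1[q0]0001 ⊢ 11[q0]001 ⊢ 111[q0]01 ⊢ 1111[q0]1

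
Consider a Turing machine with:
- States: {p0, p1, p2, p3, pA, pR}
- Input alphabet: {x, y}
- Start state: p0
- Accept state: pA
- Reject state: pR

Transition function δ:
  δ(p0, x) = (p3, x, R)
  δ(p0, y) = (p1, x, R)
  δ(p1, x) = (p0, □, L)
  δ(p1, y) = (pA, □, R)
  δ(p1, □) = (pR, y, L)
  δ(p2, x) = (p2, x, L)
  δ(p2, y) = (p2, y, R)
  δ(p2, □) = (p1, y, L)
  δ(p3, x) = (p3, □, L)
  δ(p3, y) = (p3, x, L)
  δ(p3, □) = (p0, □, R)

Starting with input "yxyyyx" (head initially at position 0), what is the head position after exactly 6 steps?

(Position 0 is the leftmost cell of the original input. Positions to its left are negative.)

Execution trace (head position shown):
Step 0: [p0]yxyyyx  (head at position 0)
Step 1: move right → x[p1]xyyyx  (head at position 1)
Step 2: move left → [p0]x□yyyx  (head at position 0)
Step 3: move right → x[p3]□yyyx  (head at position 1)
Step 4: move right → x□[p0]yyyx  (head at position 2)
Step 5: move right → x□x[p1]yyx  (head at position 3)
Step 6: move right → x□x□[pA]yx  (head at position 4)

After 6 steps, the head is at position 4.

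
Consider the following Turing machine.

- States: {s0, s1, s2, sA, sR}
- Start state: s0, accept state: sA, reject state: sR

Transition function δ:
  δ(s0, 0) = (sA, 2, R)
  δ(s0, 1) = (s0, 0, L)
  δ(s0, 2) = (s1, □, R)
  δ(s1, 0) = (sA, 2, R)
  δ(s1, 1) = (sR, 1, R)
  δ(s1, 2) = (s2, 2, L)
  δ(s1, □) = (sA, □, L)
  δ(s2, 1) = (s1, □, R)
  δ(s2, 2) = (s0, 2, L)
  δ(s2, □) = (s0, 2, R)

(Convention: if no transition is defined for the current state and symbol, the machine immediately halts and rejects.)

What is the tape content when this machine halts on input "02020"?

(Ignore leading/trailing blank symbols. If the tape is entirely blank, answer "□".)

Execution trace:
Initial: [s0]02020
Step 1: δ(s0, 0) = (sA, 2, R) → 2[sA]2020

The machine reaches the accept state sA and halts.

Final tape (ignoring leading/trailing blanks): 22020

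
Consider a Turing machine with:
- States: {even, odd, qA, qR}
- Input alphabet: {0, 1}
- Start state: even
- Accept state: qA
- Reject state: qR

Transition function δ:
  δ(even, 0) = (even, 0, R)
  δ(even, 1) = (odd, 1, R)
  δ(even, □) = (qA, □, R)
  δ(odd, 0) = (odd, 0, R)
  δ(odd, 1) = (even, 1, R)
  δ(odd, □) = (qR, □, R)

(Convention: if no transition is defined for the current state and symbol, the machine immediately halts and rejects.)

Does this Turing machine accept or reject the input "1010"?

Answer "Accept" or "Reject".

Execution trace:
Initial: [even]1010
Step 1: δ(even, 1) = (odd, 1, R) → 1[odd]010
Step 2: δ(odd, 0) = (odd, 0, R) → 10[odd]10
Step 3: δ(odd, 1) = (even, 1, R) → 101[even]0
Step 4: δ(even, 0) = (even, 0, R) → 1010[even]□
Step 5: δ(even, □) = (qA, □, R) → 1010□[qA]□

The machine reaches the accept state qA and halts.

Answer: Accept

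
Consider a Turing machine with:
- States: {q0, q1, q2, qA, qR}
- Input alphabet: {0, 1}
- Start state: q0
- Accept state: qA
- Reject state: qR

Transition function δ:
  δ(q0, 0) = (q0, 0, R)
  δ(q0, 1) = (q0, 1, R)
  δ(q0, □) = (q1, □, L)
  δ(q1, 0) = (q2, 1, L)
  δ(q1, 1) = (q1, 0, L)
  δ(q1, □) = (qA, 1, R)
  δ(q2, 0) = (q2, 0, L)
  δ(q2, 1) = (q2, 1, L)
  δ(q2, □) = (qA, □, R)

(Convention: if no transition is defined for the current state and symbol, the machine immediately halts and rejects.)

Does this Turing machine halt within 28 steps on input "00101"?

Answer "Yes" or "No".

Execution trace:
Initial: [q0]00101
Step 1: δ(q0, 0) = (q0, 0, R) → 0[q0]0101
Step 2: δ(q0, 0) = (q0, 0, R) → 00[q0]101
Step 3: δ(q0, 1) = (q0, 1, R) → 001[q0]01
Step 4: δ(q0, 0) = (q0, 0, R) → 0010[q0]1
Step 5: δ(q0, 1) = (q0, 1, R) → 00101[q0]□
Step 6: δ(q0, □) = (q1, □, L) → 0010[q1]1□
Step 7: δ(q1, 1) = (q1, 0, L) → 001[q1]00□
Step 8: δ(q1, 0) = (q2, 1, L) → 00[q2]110□
Step 9: δ(q2, 1) = (q2, 1, L) → 0[q2]0110□
Step 10: δ(q2, 0) = (q2, 0, L) → [q2]00110□
Step 11: δ(q2, 0) = (q2, 0, L) → [q2]□00110□
Step 12: δ(q2, □) = (qA, □, R) → □[qA]00110□

The machine reaches the accept state qA and halts.
The machine halted after 12 steps (within the 28-step bound).

Answer: Yes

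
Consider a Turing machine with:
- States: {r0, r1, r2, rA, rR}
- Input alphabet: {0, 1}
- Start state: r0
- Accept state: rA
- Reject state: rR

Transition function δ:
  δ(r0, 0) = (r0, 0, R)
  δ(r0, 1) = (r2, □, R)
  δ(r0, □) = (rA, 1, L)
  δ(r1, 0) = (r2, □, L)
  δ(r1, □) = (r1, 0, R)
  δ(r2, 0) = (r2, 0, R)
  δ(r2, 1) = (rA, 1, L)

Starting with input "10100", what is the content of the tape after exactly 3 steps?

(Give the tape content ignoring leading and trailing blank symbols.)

Execution trace:
Initial: [r0]10100
Step 1: δ(r0, 1) = (r2, □, R) → □[r2]0100
Step 2: δ(r2, 0) = (r2, 0, R) → □0[r2]100
Step 3: δ(r2, 1) = (rA, 1, L) → □[rA]0100

The machine reaches the accept state rA and halts.

After 3 steps, the tape (ignoring leading/trailing blanks) is: 0100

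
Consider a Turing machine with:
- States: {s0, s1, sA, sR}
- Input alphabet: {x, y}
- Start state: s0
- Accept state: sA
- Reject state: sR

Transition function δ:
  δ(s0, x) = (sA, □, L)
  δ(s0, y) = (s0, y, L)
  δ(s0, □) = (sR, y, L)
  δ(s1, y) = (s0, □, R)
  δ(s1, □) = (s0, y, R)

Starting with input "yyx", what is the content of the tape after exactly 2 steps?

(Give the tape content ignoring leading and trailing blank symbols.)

Execution trace:
Initial: [s0]yyx
Step 1: δ(s0, y) = (s0, y, L) → [s0]□yyx
Step 2: δ(s0, □) = (sR, y, L) → [sR]□yyyx

The machine reaches the reject state sR and halts.

After 2 steps, the tape (ignoring leading/trailing blanks) is: yyyx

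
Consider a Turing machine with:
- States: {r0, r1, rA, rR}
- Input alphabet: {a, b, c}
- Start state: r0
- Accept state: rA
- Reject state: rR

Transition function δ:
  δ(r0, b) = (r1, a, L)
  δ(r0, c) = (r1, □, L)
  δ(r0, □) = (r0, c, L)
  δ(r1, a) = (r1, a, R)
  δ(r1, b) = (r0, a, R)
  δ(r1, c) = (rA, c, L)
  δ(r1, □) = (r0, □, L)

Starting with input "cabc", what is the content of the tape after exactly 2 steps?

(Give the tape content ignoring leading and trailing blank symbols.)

Execution trace:
Initial: [r0]cabc
Step 1: δ(r0, c) = (r1, □, L) → [r1]□□abc
Step 2: δ(r1, □) = (r0, □, L) → [r0]□□□abc

After 2 steps, the tape (ignoring leading/trailing blanks) is: abc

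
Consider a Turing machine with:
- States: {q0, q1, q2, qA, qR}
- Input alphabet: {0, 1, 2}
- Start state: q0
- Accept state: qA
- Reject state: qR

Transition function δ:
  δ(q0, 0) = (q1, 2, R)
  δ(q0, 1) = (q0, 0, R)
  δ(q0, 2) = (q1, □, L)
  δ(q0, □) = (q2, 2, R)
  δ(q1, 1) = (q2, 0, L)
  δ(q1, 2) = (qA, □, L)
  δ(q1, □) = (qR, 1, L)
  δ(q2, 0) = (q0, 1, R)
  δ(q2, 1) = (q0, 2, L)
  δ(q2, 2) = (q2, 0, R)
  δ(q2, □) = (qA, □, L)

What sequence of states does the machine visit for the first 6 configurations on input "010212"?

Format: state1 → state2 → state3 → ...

Execution trace:
Initial: [q0]010212
Step 1: δ(q0, 0) = (q1, 2, R) → 2[q1]10212
Step 2: δ(q1, 1) = (q2, 0, L) → [q2]200212
Step 3: δ(q2, 2) = (q2, 0, R) → 0[q2]00212
Step 4: δ(q2, 0) = (q0, 1, R) → 01[q0]0212
Step 5: δ(q0, 0) = (q1, 2, R) → 012[q1]212

State sequence: q0 → q1 → q2 → q2 → q0 → q1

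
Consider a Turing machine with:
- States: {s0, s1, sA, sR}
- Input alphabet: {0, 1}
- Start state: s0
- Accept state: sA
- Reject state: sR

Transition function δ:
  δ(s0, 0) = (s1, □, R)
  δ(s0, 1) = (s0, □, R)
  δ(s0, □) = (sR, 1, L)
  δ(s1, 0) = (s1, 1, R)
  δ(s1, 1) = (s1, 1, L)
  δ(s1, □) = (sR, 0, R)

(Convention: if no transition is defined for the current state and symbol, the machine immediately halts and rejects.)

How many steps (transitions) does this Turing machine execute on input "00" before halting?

Execution trace:
Initial: [s0]00
Step 1: δ(s0, 0) = (s1, □, R) → □[s1]0
Step 2: δ(s1, 0) = (s1, 1, R) → □1[s1]□
Step 3: δ(s1, □) = (sR, 0, R) → □10[sR]□

The machine reaches the reject state sR and halts.

The machine executed 3 steps before halting.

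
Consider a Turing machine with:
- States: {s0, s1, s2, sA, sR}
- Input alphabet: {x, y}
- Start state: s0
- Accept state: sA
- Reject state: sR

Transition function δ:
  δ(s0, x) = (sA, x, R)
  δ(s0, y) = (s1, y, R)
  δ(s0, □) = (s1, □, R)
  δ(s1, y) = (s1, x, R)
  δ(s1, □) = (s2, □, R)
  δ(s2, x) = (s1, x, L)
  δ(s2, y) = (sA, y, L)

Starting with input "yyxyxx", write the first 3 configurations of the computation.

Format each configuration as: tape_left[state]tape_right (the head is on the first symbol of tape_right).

Transitions applied:
Step 1: δ(s0, y) = (s1, y, R)
Step 2: δ(s1, y) = (s1, x, R)

The first 3 configurations are:
[s0]yyxyxx ⊢ y[s1]yxyxx ⊢ yx[s1]xyxx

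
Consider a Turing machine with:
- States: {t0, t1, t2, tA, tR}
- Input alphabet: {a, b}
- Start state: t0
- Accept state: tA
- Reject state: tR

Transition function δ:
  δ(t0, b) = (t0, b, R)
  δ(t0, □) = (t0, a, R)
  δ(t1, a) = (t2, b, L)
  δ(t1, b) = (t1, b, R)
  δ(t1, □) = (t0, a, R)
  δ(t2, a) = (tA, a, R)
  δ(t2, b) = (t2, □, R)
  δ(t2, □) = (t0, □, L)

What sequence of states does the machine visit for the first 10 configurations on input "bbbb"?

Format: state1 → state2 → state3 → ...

Execution trace:
Initial: [t0]bbbb
Step 1: δ(t0, b) = (t0, b, R) → b[t0]bbb
Step 2: δ(t0, b) = (t0, b, R) → bb[t0]bb
Step 3: δ(t0, b) = (t0, b, R) → bbb[t0]b
Step 4: δ(t0, b) = (t0, b, R) → bbbb[t0]□
Step 5: δ(t0, □) = (t0, a, R) → bbbba[t0]□
Step 6: δ(t0, □) = (t0, a, R) → bbbbaa[t0]□
Step 7: δ(t0, □) = (t0, a, R) → bbbbaaa[t0]□
Step 8: δ(t0, □) = (t0, a, R) → bbbbaaaa[t0]□
Step 9: δ(t0, □) = (t0, a, R) → bbbbaaaaa[t0]□

State sequence: t0 → t0 → t0 → t0 → t0 → t0 → t0 → t0 → t0 → t0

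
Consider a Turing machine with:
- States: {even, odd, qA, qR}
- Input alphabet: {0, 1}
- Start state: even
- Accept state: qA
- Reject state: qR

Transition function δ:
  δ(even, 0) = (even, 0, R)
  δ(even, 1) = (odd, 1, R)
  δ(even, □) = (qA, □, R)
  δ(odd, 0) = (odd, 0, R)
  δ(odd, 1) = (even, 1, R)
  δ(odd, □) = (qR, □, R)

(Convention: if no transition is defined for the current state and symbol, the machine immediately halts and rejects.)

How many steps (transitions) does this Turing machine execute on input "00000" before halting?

Execution trace:
Initial: [even]00000
Step 1: δ(even, 0) = (even, 0, R) → 0[even]0000
Step 2: δ(even, 0) = (even, 0, R) → 00[even]000
Step 3: δ(even, 0) = (even, 0, R) → 000[even]00
Step 4: δ(even, 0) = (even, 0, R) → 0000[even]0
Step 5: δ(even, 0) = (even, 0, R) → 00000[even]□
Step 6: δ(even, □) = (qA, □, R) → 00000□[qA]□

The machine reaches the accept state qA and halts.

The machine executed 6 steps before halting.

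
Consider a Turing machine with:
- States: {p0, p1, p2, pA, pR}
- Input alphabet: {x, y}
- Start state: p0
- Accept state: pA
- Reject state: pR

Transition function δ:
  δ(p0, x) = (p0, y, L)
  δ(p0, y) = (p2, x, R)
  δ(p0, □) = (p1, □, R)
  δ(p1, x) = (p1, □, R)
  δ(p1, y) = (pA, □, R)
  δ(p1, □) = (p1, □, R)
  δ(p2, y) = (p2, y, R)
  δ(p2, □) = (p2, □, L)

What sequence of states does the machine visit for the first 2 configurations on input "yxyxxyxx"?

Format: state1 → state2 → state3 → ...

Execution trace:
Initial: [p0]yxyxxyxx
Step 1: δ(p0, y) = (p2, x, R) → x[p2]xyxxyxx

No transition is defined for δ(p2, x). By convention the machine halts and rejects.

State sequence: p0 → p2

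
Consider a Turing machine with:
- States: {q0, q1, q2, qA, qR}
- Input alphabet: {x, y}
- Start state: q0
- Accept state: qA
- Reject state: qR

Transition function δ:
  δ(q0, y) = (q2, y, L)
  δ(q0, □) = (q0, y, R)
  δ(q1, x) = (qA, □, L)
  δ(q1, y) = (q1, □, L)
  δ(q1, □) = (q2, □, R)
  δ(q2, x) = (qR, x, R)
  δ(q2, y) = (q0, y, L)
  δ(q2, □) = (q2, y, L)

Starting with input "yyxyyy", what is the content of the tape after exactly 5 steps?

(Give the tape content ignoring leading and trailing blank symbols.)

Execution trace:
Initial: [q0]yyxyyy
Step 1: δ(q0, y) = (q2, y, L) → [q2]□yyxyyy
Step 2: δ(q2, □) = (q2, y, L) → [q2]□yyyxyyy
Step 3: δ(q2, □) = (q2, y, L) → [q2]□yyyyxyyy
Step 4: δ(q2, □) = (q2, y, L) → [q2]□yyyyyxyyy
Step 5: δ(q2, □) = (q2, y, L) → [q2]□yyyyyyxyyy

After 5 steps, the tape (ignoring leading/trailing blanks) is: yyyyyyxyyy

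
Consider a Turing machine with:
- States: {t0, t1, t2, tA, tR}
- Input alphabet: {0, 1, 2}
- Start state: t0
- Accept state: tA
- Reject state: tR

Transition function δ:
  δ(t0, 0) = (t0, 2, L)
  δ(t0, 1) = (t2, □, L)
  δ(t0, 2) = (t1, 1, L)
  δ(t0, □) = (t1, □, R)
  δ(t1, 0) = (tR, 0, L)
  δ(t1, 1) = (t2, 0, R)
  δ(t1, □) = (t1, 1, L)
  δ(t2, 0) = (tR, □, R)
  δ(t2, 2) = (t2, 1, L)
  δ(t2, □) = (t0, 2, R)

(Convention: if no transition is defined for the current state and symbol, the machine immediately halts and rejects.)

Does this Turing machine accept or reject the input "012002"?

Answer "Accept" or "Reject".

Execution trace:
Initial: [t0]012002
Step 1: δ(t0, 0) = (t0, 2, L) → [t0]□212002
Step 2: δ(t0, □) = (t1, □, R) → □[t1]212002

No transition is defined for δ(t1, 2). By convention the machine halts and rejects.

Answer: Reject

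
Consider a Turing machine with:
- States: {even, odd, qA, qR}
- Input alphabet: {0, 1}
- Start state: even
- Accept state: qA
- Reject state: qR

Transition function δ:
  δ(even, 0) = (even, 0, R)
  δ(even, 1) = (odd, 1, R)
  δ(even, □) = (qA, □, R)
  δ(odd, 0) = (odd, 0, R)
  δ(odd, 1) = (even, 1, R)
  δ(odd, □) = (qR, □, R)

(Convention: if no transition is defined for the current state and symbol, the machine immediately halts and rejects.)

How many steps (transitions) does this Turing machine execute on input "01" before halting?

Execution trace:
Initial: [even]01
Step 1: δ(even, 0) = (even, 0, R) → 0[even]1
Step 2: δ(even, 1) = (odd, 1, R) → 01[odd]□
Step 3: δ(odd, □) = (qR, □, R) → 01□[qR]□

The machine reaches the reject state qR and halts.

The machine executed 3 steps before halting.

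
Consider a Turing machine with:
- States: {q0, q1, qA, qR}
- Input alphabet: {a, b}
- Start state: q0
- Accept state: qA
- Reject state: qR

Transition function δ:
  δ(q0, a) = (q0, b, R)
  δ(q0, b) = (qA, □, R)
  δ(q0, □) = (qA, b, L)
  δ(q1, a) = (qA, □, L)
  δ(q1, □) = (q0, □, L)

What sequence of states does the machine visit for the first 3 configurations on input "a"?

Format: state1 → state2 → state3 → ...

Execution trace:
Initial: [q0]a
Step 1: δ(q0, a) = (q0, b, R) → b[q0]□
Step 2: δ(q0, □) = (qA, b, L) → [qA]bb

The machine reaches the accept state qA and halts.

State sequence: q0 → q0 → qA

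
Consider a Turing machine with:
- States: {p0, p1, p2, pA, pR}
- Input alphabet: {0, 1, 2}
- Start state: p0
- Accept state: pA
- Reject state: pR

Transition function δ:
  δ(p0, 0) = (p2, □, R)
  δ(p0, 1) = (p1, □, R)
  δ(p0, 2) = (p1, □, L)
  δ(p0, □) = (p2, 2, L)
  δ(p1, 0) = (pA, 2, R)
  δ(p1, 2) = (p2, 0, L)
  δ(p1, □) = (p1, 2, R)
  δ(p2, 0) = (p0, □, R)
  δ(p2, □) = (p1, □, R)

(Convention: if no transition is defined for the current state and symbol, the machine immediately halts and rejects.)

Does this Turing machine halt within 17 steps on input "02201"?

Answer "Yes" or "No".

Execution trace:
Initial: [p0]02201
Step 1: δ(p0, 0) = (p2, □, R) → □[p2]2201

No transition is defined for δ(p2, 2). By convention the machine halts and rejects.
The machine halted after 1 step (within the 17-step bound).

Answer: Yes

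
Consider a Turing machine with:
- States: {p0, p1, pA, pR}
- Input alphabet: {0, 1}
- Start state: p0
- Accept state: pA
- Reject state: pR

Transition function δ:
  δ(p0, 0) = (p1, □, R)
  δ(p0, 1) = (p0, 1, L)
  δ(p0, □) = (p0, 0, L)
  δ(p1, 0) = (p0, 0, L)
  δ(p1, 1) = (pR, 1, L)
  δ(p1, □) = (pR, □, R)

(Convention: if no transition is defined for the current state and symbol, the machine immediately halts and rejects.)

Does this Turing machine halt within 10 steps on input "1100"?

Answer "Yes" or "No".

Execution trace:
Initial: [p0]1100
Step 1: δ(p0, 1) = (p0, 1, L) → [p0]□1100
Step 2: δ(p0, □) = (p0, 0, L) → [p0]□01100
Step 3: δ(p0, □) = (p0, 0, L) → [p0]□001100
Step 4: δ(p0, □) = (p0, 0, L) → [p0]□0001100
Step 5: δ(p0, □) = (p0, 0, L) → [p0]□00001100
Step 6: δ(p0, □) = (p0, 0, L) → [p0]□000001100
Step 7: δ(p0, □) = (p0, 0, L) → [p0]□0000001100
Step 8: δ(p0, □) = (p0, 0, L) → [p0]□00000001100
Step 9: δ(p0, □) = (p0, 0, L) → [p0]□000000001100
Step 10: δ(p0, □) = (p0, 0, L) → [p0]□0000000001100

The machine has not reached a halting state after 10 steps.
The machine did not halt within the 10-step bound.

Answer: No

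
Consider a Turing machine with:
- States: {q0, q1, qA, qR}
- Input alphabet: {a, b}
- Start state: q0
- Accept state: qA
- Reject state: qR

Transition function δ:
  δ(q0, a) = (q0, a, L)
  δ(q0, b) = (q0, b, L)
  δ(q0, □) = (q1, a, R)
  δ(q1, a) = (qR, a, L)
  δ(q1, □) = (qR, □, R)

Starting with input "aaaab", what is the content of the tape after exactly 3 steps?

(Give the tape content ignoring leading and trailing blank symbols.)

Execution trace:
Initial: [q0]aaaab
Step 1: δ(q0, a) = (q0, a, L) → [q0]□aaaab
Step 2: δ(q0, □) = (q1, a, R) → a[q1]aaaab
Step 3: δ(q1, a) = (qR, a, L) → [qR]aaaaab

The machine reaches the reject state qR and halts.

After 3 steps, the tape (ignoring leading/trailing blanks) is: aaaaab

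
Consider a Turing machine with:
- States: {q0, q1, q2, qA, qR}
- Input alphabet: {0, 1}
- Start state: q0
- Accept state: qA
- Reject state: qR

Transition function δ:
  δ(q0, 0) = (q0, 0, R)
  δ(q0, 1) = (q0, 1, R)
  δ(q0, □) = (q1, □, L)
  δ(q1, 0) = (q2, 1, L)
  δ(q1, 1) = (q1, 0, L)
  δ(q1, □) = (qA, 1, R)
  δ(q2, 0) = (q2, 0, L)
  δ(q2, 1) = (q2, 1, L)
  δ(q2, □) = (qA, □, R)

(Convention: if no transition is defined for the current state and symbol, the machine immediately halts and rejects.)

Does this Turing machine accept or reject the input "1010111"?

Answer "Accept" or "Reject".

Execution trace:
Initial: [q0]1010111
Step 1: δ(q0, 1) = (q0, 1, R) → 1[q0]010111
Step 2: δ(q0, 0) = (q0, 0, R) → 10[q0]10111
Step 3: δ(q0, 1) = (q0, 1, R) → 101[q0]0111
Step 4: δ(q0, 0) = (q0, 0, R) → 1010[q0]111
Step 5: δ(q0, 1) = (q0, 1, R) → 10101[q0]11
Step 6: δ(q0, 1) = (q0, 1, R) → 101011[q0]1
Step 7: δ(q0, 1) = (q0, 1, R) → 1010111[q0]□
Step 8: δ(q0, □) = (q1, □, L) → 101011[q1]1□
Step 9: δ(q1, 1) = (q1, 0, L) → 10101[q1]10□
Step 10: δ(q1, 1) = (q1, 0, L) → 1010[q1]100□
Step 11: δ(q1, 1) = (q1, 0, L) → 101[q1]0000□
Step 12: δ(q1, 0) = (q2, 1, L) → 10[q2]11000□
Step 13: δ(q2, 1) = (q2, 1, L) → 1[q2]011000□
Step 14: δ(q2, 0) = (q2, 0, L) → [q2]1011000□
Step 15: δ(q2, 1) = (q2, 1, L) → [q2]□1011000□
Step 16: δ(q2, □) = (qA, □, R) → □[qA]1011000□

The machine reaches the accept state qA and halts.

Answer: Accept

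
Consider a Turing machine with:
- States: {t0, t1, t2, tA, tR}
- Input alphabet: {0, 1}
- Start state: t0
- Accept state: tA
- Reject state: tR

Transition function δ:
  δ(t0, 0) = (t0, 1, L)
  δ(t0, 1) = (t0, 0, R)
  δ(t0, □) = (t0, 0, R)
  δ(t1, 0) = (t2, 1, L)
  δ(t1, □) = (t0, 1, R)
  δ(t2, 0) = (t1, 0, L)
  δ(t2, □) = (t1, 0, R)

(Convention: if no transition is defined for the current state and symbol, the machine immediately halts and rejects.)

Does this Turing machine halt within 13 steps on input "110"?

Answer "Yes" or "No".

Execution trace:
Initial: [t0]110
Step 1: δ(t0, 1) = (t0, 0, R) → 0[t0]10
Step 2: δ(t0, 1) = (t0, 0, R) → 00[t0]0
Step 3: δ(t0, 0) = (t0, 1, L) → 0[t0]01
Step 4: δ(t0, 0) = (t0, 1, L) → [t0]011
Step 5: δ(t0, 0) = (t0, 1, L) → [t0]□111
Step 6: δ(t0, □) = (t0, 0, R) → 0[t0]111
Step 7: δ(t0, 1) = (t0, 0, R) → 00[t0]11
Step 8: δ(t0, 1) = (t0, 0, R) → 000[t0]1
Step 9: δ(t0, 1) = (t0, 0, R) → 0000[t0]□
Step 10: δ(t0, □) = (t0, 0, R) → 00000[t0]□
Step 11: δ(t0, □) = (t0, 0, R) → 000000[t0]□
Step 12: δ(t0, □) = (t0, 0, R) → 0000000[t0]□
Step 13: δ(t0, □) = (t0, 0, R) → 00000000[t0]□

The machine has not reached a halting state after 13 steps.
The machine did not halt within the 13-step bound.

Answer: No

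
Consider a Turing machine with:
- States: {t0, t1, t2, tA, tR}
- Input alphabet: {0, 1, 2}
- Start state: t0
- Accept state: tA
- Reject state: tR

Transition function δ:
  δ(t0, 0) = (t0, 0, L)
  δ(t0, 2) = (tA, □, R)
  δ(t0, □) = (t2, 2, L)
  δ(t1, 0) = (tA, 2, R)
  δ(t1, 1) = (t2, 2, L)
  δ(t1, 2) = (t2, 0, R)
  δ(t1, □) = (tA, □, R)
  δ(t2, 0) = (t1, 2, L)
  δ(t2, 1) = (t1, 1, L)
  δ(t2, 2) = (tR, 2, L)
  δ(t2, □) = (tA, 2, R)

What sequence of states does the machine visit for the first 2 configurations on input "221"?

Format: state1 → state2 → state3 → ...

Execution trace:
Initial: [t0]221
Step 1: δ(t0, 2) = (tA, □, R) → □[tA]21

The machine reaches the accept state tA and halts.

State sequence: t0 → tA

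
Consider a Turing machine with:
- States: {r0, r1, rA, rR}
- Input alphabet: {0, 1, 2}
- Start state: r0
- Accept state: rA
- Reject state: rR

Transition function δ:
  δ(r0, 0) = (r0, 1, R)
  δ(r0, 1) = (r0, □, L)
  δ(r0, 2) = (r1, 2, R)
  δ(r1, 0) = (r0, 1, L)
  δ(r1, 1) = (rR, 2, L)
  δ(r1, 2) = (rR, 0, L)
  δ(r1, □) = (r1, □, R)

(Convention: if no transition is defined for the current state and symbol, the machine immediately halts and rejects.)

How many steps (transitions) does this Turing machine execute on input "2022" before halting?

Execution trace:
Initial: [r0]2022
Step 1: δ(r0, 2) = (r1, 2, R) → 2[r1]022
Step 2: δ(r1, 0) = (r0, 1, L) → [r0]2122
Step 3: δ(r0, 2) = (r1, 2, R) → 2[r1]122
Step 4: δ(r1, 1) = (rR, 2, L) → [rR]2222

The machine reaches the reject state rR and halts.

The machine executed 4 steps before halting.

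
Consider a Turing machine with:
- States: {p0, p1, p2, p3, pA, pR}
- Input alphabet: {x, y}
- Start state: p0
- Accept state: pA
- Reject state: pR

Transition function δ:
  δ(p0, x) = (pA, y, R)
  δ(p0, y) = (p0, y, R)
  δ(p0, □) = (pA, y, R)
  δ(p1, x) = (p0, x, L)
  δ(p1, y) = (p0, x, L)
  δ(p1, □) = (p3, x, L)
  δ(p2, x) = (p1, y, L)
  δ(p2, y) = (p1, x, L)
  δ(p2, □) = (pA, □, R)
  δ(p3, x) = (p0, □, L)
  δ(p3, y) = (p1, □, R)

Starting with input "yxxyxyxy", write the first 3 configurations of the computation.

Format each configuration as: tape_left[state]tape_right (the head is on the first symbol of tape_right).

Transitions applied:
Step 1: δ(p0, y) = (p0, y, R)
Step 2: δ(p0, x) = (pA, y, R)

The first 3 configurations are:
[p0]yxxyxyxy ⊢ y[p0]xxyxyxy ⊢ yy[pA]xyxyxy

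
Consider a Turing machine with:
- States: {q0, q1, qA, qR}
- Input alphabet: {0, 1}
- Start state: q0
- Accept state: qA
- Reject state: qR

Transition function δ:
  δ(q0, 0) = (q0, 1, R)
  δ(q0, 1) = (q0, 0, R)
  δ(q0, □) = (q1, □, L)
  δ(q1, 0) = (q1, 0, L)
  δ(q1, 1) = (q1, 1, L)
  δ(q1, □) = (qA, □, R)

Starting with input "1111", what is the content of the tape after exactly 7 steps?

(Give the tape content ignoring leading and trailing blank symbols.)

Execution trace:
Initial: [q0]1111
Step 1: δ(q0, 1) = (q0, 0, R) → 0[q0]111
Step 2: δ(q0, 1) = (q0, 0, R) → 00[q0]11
Step 3: δ(q0, 1) = (q0, 0, R) → 000[q0]1
Step 4: δ(q0, 1) = (q0, 0, R) → 0000[q0]□
Step 5: δ(q0, □) = (q1, □, L) → 000[q1]0□
Step 6: δ(q1, 0) = (q1, 0, L) → 00[q1]00□
Step 7: δ(q1, 0) = (q1, 0, L) → 0[q1]000□

After 7 steps, the tape (ignoring leading/trailing blanks) is: 0000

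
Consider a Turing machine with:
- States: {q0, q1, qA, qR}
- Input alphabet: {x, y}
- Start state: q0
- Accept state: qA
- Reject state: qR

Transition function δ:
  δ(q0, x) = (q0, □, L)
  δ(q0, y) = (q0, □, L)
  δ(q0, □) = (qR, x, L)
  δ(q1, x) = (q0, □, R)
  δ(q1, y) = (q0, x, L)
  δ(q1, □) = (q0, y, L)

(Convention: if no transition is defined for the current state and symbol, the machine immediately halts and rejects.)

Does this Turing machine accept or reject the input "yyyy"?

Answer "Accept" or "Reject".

Execution trace:
Initial: [q0]yyyy
Step 1: δ(q0, y) = (q0, □, L) → [q0]□□yyy
Step 2: δ(q0, □) = (qR, x, L) → [qR]□x□yyy

The machine reaches the reject state qR and halts.

Answer: Reject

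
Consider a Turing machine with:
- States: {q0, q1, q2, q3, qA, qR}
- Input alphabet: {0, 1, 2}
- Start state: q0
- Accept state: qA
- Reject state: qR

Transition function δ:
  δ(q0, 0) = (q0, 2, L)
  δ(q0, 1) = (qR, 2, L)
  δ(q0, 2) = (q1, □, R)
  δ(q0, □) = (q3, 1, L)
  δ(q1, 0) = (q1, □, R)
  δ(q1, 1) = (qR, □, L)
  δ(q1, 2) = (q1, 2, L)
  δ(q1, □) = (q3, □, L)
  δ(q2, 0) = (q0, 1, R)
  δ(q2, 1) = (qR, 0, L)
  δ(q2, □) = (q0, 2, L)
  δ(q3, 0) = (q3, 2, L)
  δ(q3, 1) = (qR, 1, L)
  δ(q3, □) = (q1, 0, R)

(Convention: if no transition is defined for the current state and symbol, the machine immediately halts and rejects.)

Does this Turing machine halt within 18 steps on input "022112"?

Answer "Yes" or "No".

Execution trace:
Initial: [q0]022112
Step 1: δ(q0, 0) = (q0, 2, L) → [q0]□222112
Step 2: δ(q0, □) = (q3, 1, L) → [q3]□1222112
Step 3: δ(q3, □) = (q1, 0, R) → 0[q1]1222112
Step 4: δ(q1, 1) = (qR, □, L) → [qR]0□222112

The machine reaches the reject state qR and halts.
The machine halted after 4 steps (within the 18-step bound).

Answer: Yes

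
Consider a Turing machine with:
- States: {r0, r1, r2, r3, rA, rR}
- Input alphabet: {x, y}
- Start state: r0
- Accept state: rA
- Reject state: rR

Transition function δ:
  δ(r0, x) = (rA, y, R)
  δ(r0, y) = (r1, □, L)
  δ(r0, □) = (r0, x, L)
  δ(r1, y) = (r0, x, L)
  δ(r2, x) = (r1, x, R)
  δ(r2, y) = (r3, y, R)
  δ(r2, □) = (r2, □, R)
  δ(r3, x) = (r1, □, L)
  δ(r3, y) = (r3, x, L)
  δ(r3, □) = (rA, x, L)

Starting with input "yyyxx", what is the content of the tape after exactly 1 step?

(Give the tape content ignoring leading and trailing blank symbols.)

Execution trace:
Initial: [r0]yyyxx
Step 1: δ(r0, y) = (r1, □, L) → [r1]□□yyxx

No transition is defined for δ(r1, □). By convention the machine halts and rejects.

After 1 step, the tape (ignoring leading/trailing blanks) is: yyxx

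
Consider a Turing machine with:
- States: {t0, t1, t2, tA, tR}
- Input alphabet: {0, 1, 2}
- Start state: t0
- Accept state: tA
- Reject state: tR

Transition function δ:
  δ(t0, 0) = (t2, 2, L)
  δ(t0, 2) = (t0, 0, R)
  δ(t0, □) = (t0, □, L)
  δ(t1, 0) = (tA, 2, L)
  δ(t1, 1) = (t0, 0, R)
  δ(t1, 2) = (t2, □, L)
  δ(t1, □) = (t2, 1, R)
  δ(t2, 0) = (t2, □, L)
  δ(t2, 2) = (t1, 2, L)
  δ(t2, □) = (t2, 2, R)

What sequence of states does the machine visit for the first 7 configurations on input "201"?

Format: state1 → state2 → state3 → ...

Execution trace:
Initial: [t0]201
Step 1: δ(t0, 2) = (t0, 0, R) → 0[t0]01
Step 2: δ(t0, 0) = (t2, 2, L) → [t2]021
Step 3: δ(t2, 0) = (t2, □, L) → [t2]□□21
Step 4: δ(t2, □) = (t2, 2, R) → 2[t2]□21
Step 5: δ(t2, □) = (t2, 2, R) → 22[t2]21
Step 6: δ(t2, 2) = (t1, 2, L) → 2[t1]221

State sequence: t0 → t0 → t2 → t2 → t2 → t2 → t1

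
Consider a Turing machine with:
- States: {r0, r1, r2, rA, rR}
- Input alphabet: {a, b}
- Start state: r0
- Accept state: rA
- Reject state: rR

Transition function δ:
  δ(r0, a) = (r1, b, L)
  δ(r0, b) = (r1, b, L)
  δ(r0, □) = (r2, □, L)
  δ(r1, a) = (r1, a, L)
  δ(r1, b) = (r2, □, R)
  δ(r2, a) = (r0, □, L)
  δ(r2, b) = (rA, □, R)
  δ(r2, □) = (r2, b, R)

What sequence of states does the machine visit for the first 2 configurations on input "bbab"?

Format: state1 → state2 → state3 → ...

Execution trace:
Initial: [r0]bbab
Step 1: δ(r0, b) = (r1, b, L) → [r1]□bbab

No transition is defined for δ(r1, □). By convention the machine halts and rejects.

State sequence: r0 → r1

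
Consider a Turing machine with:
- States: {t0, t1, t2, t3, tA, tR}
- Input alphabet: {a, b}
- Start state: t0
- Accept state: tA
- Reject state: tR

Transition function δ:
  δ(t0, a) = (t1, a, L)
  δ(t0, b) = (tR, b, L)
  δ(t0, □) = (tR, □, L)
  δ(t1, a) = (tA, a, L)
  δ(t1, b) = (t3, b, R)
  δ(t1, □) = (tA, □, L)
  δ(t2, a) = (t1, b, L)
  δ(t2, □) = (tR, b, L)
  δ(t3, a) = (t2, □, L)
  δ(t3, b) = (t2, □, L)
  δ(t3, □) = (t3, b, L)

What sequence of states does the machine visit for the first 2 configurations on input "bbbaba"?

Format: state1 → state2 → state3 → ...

Execution trace:
Initial: [t0]bbbaba
Step 1: δ(t0, b) = (tR, b, L) → [tR]□bbbaba

The machine reaches the reject state tR and halts.

State sequence: t0 → tR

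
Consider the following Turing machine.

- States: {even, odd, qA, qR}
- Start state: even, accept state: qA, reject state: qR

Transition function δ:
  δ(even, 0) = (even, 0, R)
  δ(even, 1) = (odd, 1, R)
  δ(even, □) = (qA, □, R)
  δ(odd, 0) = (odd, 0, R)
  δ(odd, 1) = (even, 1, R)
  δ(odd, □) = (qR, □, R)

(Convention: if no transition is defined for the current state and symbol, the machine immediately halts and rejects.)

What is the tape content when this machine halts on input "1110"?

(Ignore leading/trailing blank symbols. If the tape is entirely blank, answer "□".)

Execution trace:
Initial: [even]1110
Step 1: δ(even, 1) = (odd, 1, R) → 1[odd]110
Step 2: δ(odd, 1) = (even, 1, R) → 11[even]10
Step 3: δ(even, 1) = (odd, 1, R) → 111[odd]0
Step 4: δ(odd, 0) = (odd, 0, R) → 1110[odd]□
Step 5: δ(odd, □) = (qR, □, R) → 1110□[qR]□

The machine reaches the reject state qR and halts.

Final tape (ignoring leading/trailing blanks): 1110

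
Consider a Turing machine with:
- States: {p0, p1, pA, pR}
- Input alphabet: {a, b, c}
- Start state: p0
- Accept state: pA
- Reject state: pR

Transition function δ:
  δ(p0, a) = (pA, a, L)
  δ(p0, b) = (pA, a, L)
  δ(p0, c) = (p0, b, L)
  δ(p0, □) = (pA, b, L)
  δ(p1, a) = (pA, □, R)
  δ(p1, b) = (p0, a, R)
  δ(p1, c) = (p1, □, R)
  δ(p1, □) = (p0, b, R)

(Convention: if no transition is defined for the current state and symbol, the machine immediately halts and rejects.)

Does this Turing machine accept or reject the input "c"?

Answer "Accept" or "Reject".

Execution trace:
Initial: [p0]c
Step 1: δ(p0, c) = (p0, b, L) → [p0]□b
Step 2: δ(p0, □) = (pA, b, L) → [pA]□bb

The machine reaches the accept state pA and halts.

Answer: Accept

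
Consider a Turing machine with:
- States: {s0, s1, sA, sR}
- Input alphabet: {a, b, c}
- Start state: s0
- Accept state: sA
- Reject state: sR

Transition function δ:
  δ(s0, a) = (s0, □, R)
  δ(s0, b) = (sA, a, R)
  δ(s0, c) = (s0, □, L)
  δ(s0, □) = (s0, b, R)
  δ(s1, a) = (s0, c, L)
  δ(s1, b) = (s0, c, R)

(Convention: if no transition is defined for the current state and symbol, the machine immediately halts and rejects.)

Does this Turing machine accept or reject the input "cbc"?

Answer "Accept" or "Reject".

Execution trace:
Initial: [s0]cbc
Step 1: δ(s0, c) = (s0, □, L) → [s0]□□bc
Step 2: δ(s0, □) = (s0, b, R) → b[s0]□bc
Step 3: δ(s0, □) = (s0, b, R) → bb[s0]bc
Step 4: δ(s0, b) = (sA, a, R) → bba[sA]c

The machine reaches the accept state sA and halts.

Answer: Accept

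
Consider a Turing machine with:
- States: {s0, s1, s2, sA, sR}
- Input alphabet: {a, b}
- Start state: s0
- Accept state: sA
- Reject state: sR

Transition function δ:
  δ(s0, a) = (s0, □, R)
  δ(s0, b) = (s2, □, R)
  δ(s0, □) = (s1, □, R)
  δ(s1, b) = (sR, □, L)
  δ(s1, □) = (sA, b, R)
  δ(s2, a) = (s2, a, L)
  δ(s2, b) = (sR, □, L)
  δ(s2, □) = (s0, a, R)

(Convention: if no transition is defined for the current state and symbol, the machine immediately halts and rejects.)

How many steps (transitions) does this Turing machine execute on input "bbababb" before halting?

Execution trace:
Initial: [s0]bbababb
Step 1: δ(s0, b) = (s2, □, R) → □[s2]bababb
Step 2: δ(s2, b) = (sR, □, L) → [sR]□□ababb

The machine reaches the reject state sR and halts.

The machine executed 2 steps before halting.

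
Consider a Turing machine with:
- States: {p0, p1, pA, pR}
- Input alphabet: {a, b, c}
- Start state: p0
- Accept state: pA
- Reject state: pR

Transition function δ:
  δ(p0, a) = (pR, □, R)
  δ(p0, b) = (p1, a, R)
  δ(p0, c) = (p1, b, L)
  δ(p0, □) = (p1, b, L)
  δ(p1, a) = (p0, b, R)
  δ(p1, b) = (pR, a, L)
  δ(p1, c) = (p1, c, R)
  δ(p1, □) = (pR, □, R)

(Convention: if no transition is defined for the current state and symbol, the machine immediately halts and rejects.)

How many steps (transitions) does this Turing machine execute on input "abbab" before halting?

Execution trace:
Initial: [p0]abbab
Step 1: δ(p0, a) = (pR, □, R) → □[pR]bbab

The machine reaches the reject state pR and halts.

The machine executed 1 step before halting.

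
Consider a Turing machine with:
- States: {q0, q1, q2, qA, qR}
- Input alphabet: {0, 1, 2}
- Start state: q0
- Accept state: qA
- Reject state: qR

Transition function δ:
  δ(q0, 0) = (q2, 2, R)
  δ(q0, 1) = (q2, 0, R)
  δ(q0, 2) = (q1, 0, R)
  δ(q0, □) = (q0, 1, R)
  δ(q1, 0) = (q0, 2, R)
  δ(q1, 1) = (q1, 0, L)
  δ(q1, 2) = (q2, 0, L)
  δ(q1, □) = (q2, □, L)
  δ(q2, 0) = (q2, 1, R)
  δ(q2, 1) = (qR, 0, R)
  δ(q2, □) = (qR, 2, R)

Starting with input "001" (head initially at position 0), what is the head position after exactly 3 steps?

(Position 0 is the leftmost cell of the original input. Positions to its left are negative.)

Execution trace (head position shown):
Step 0: [q0]001  (head at position 0)
Step 1: move right → 2[q2]01  (head at position 1)
Step 2: move right → 21[q2]1  (head at position 2)
Step 3: move right → 210[qR]□  (head at position 3)

After 3 steps, the head is at position 3.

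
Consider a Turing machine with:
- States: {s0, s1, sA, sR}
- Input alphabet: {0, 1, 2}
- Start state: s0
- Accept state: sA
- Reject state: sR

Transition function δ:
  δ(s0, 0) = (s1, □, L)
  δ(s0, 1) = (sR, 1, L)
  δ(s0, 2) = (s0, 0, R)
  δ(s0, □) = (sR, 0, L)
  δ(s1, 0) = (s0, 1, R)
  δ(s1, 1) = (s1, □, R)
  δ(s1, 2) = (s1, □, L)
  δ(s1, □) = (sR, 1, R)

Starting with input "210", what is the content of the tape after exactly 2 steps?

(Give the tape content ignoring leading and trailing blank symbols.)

Execution trace:
Initial: [s0]210
Step 1: δ(s0, 2) = (s0, 0, R) → 0[s0]10
Step 2: δ(s0, 1) = (sR, 1, L) → [sR]010

The machine reaches the reject state sR and halts.

After 2 steps, the tape (ignoring leading/trailing blanks) is: 010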